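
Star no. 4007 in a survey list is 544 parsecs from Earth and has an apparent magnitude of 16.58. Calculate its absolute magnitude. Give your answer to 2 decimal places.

5 log₁₀(d/10 pc) = 5 log₁₀(544.0) − 5 = 8.678
M = m − 5 log₁₀(d/10) = 16.58 − 8.678 = 7.902

M ≈ 7.90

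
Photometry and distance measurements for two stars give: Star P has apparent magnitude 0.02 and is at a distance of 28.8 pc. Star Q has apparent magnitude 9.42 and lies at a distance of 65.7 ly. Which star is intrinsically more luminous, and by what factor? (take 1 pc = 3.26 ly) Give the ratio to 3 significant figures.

Star P is more luminous, by a factor of 11800.

Star P: M = m − 5 log₁₀ d + 5 = 0.02 − 5·1.4594 + 5 = -2.277
Star Q: d = 65.7 ly / 3.26 = 20.15 pc
Star Q: M = m − 5 log₁₀ d + 5 = 9.42 − 5·1.3043 + 5 = 7.898
ΔM = M_P − M_Q = -2.277 − (7.898) = -10.175; smaller M is more luminous → Star P.
L ratio = 10^(0.4 |ΔM|) = 10^4.070 = 11750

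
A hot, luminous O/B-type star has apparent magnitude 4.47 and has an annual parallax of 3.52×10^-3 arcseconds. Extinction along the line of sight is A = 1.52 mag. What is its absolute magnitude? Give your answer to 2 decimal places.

d = 1/p = 1/3.52×10^-3″ = 284.1 pc
5 log₁₀(d/10 pc) = 5 log₁₀(284.1) − 5 = 7.267
M = m − 5 log₁₀(d/10) − A = 4.47 − 7.267 − 1.52 = -4.317

M ≈ -4.32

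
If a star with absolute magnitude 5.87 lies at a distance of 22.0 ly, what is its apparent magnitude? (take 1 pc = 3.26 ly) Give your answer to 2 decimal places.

d = 22.0 ly / 3.26 = 6.748 pc
m = M + 5 log₁₀ d − 5 = 5.87 + 5·0.8292 − 5 = 5.016

m ≈ 5.02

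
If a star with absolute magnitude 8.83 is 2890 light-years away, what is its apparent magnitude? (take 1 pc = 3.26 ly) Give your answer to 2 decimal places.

m ≈ 18.57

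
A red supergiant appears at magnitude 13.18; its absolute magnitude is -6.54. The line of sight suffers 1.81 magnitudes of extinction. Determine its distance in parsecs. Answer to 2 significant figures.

d ≈ 38000 pc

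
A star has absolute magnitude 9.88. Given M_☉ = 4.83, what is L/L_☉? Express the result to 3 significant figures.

M − M_☉ = 9.88 − 4.83 = 5.050
L/L_☉ = 10^(−0.4 (M − M_☉)) = 10^-2.020 = 9.550×10^-3

L/L_☉ ≈ 9.55×10^-3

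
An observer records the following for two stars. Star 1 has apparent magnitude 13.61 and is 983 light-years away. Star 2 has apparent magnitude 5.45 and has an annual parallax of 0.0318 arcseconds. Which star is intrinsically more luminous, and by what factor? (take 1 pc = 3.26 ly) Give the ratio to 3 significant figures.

Star 2 is more luminous, by a factor of 20.0.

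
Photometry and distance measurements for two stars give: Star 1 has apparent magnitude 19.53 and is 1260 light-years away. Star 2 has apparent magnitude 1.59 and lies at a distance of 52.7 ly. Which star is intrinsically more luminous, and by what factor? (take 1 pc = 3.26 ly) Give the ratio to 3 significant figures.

Star 1: d = 1260 ly / 3.26 = 386.5 pc
Star 1: M = m − 5 log₁₀ d + 5 = 19.53 − 5·2.5872 + 5 = 11.594
Star 2: d = 52.7 ly / 3.26 = 16.17 pc
Star 2: M = m − 5 log₁₀ d + 5 = 1.59 − 5·1.2086 + 5 = 0.547
ΔM = M_1 − M_2 = 11.594 − (0.547) = 11.047; smaller M is more luminous → Star 2.
L ratio = 10^(0.4 |ΔM|) = 10^4.419 = 26230

Star 2 is more luminous, by a factor of 26200.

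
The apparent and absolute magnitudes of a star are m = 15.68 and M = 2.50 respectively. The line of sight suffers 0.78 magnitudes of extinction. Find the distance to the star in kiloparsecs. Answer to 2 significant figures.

m − M = 5 log₁₀(d/10 pc) + A  ⇒  15.68 − (2.50) − 0.78 = 5 log₁₀(d/10)
12.400 = 5 log₁₀(d/10)
log₁₀ d = (m − M − A)/5 + 1 = 3.4800
d = 10^3.4800 = 3020 pc
= 3.020 kpc

d ≈ 3.0 kpc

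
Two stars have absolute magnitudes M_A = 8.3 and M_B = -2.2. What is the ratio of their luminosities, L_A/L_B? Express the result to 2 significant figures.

L_A/L_B ≈ 6.3×10^-5

ΔM = M_A − M_B = 10.5
L_A/L_B = 10^(−0.4 ΔM) = 10^-4.200 = 6.310×10^-5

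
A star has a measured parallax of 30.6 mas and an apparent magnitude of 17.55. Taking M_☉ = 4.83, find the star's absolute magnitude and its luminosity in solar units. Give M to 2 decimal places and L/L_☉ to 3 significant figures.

d = 1/p = 1000/30.6 mas = 32.68 pc
M = m − 5 log₁₀ d + 5 = 17.55 − 5·1.5143 + 5 = 14.979
M − M_☉ = 14.979 − 4.83 = 10.149
L/L_☉ = 10^(−0.4 × 10.149) = 8.721×10^-5

M ≈ 14.98; L/L_☉ ≈ 8.72×10^-5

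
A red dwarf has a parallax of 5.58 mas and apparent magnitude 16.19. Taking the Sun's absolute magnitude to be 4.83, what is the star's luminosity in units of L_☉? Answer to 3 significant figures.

d = 1/p = 1000/5.58 mas = 179.2 pc
M = m − 5 log₁₀ d + 5 = 16.19 − 5·2.2534 + 5 = 9.923
M − M_☉ = 9.923 − 4.83 = 5.093
L/L_☉ = 10^(−0.4 × 5.093) = 9.178×10^-3

L/L_☉ ≈ 9.18×10^-3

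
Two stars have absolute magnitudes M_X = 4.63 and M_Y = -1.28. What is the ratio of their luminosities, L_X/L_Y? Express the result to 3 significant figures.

ΔM = M_X − M_Y = 5.91
L_X/L_Y = 10^(−0.4 ΔM) = 10^-2.364 = 4.325×10^-3

L_X/L_Y ≈ 4.33×10^-3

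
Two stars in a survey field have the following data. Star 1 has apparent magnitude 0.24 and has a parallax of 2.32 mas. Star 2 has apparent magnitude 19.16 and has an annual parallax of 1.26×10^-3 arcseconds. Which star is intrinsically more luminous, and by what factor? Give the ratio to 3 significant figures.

Star 1: p = 2.32 mas = 2.32×10^-3″ → d = 1/p = 431.0 pc
Star 1: M = m − 5 log₁₀ d + 5 = 0.24 − 5·2.6345 + 5 = -7.933
Star 2: d = 1/p = 1/1.26×10^-3″ = 793.7 pc
Star 2: M = m − 5 log₁₀ d + 5 = 19.16 − 5·2.8996 + 5 = 9.662
ΔM = M_1 − M_2 = -7.933 − (9.662) = -17.594; smaller M is more luminous → Star 1.
L ratio = 10^(0.4 |ΔM|) = 10^7.038 = 1.091×10^7

Star 1 is more luminous, by a factor of 1.09×10^7.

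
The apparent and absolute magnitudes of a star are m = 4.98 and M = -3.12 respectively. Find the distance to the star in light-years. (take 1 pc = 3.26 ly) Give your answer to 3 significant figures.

d ≈ 1360 ly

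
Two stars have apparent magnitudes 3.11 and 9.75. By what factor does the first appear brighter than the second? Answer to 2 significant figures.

450

Magnitude difference = -6.64
Flux ratio = 10^(−0.4 Δm) = 10^(−0.4 × -6.64) = 10^2.656 = 452.9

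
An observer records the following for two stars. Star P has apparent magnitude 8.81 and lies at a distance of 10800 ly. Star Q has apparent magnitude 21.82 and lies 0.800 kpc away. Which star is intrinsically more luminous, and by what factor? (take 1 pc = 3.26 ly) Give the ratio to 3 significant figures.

Star P: d = 10800 ly / 3.26 = 3313 pc
Star P: M = m − 5 log₁₀ d + 5 = 8.81 − 5·3.5202 + 5 = -3.791
Star Q: d = 0.800 kpc = 800.0 pc
Star Q: M = m − 5 log₁₀ d + 5 = 21.82 − 5·2.9031 + 5 = 12.305
ΔM = M_P − M_Q = -3.791 − (12.305) = -16.096; smaller M is more luminous → Star P.
L ratio = 10^(0.4 |ΔM|) = 10^6.438 = 2.743×10^6

Star P is more luminous, by a factor of 2.74×10^6.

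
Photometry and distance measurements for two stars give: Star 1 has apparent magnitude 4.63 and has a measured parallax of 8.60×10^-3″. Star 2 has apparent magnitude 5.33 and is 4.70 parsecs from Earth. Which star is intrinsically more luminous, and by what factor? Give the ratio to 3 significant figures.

Star 1 is more luminous, by a factor of 1170.

Star 1: d = 1/p = 1/8.60×10^-3″ = 116.3 pc
Star 1: M = m − 5 log₁₀ d + 5 = 4.63 − 5·2.0655 + 5 = -0.698
Star 2: M = m − 5 log₁₀ d + 5 = 5.33 − 5·0.6721 + 5 = 6.970
ΔM = M_1 − M_2 = -0.698 − (6.970) = -7.667; smaller M is more luminous → Star 1.
L ratio = 10^(0.4 |ΔM|) = 10^3.067 = 1166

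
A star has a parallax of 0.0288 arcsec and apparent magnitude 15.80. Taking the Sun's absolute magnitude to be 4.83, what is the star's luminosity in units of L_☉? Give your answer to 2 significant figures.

L/L_☉ ≈ 4.9×10^-4

d = 1/p = 1/0.0288″ = 34.72 pc
M = m − 5 log₁₀ d + 5 = 15.80 − 5·1.5406 + 5 = 13.097
M − M_☉ = 13.097 − 4.83 = 8.267
L/L_☉ = 10^(−0.4 × 8.267) = 4.934×10^-4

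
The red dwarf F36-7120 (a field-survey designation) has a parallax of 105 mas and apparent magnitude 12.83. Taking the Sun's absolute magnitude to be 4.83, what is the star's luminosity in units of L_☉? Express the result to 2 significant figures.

L/L_☉ ≈ 5.7×10^-4

d = 1/p = 1000/105 mas = 9.524 pc
M = m − 5 log₁₀ d + 5 = 12.83 − 5·0.9788 + 5 = 12.936
M − M_☉ = 12.936 − 4.83 = 8.106
L/L_☉ = 10^(−0.4 × 8.106) = 5.723×10^-4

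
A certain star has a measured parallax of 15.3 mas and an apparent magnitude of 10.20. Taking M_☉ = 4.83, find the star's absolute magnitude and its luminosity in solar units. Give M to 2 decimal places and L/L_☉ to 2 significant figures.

d = 1/p = 1000/15.3 mas = 65.36 pc
M = m − 5 log₁₀ d + 5 = 10.20 − 5·1.8153 + 5 = 6.123
M − M_☉ = 6.123 − 4.83 = 1.293
L/L_☉ = 10^(−0.4 × 1.293) = 0.3038

M ≈ 6.12; L/L_☉ ≈ 0.30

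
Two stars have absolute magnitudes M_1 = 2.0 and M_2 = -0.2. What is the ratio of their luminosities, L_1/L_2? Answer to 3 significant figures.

L_1/L_2 ≈ 0.132

ΔM = M_1 − M_2 = 2.2
L_1/L_2 = 10^(−0.4 ΔM) = 10^-0.880 = 0.1318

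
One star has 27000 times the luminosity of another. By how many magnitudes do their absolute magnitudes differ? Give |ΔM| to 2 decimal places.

Pogson: ΔM = −2.5 log₁₀(ratio) = −2.5 log₁₀(27000) = −2.5 × 4.4314 = -11.078

|ΔM| ≈ 11.08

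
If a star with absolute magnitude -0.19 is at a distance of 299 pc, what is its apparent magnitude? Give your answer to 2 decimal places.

m ≈ 7.19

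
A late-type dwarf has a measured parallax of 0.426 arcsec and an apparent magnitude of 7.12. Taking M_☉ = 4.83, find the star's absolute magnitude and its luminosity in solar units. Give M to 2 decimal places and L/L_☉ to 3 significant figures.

d = 1/p = 1/0.426″ = 2.347 pc
M = m − 5 log₁₀ d + 5 = 7.12 − 5·0.3706 + 5 = 10.267
M − M_☉ = 10.267 − 4.83 = 5.437
L/L_☉ = 10^(−0.4 × 5.437) = 6.686×10^-3

M ≈ 10.27; L/L_☉ ≈ 6.69×10^-3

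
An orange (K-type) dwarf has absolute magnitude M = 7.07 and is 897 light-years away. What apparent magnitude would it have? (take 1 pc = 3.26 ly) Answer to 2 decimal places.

m ≈ 14.27

d = 897 ly / 3.26 = 275.2 pc
m = M + 5 log₁₀ d − 5 = 7.07 + 5·2.4396 − 5 = 14.268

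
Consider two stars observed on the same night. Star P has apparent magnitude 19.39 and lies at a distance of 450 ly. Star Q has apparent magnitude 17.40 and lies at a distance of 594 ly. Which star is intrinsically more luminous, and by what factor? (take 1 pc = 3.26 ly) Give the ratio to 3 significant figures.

Star P: d = 450 ly / 3.26 = 138.0 pc
Star P: M = m − 5 log₁₀ d + 5 = 19.39 − 5·2.1400 + 5 = 13.690
Star Q: d = 594 ly / 3.26 = 182.2 pc
Star Q: M = m − 5 log₁₀ d + 5 = 17.40 − 5·2.2606 + 5 = 11.097
ΔM = M_P − M_Q = 13.690 − (11.097) = 2.593; smaller M is more luminous → Star Q.
L ratio = 10^(0.4 |ΔM|) = 10^1.037 = 10.89

Star Q is more luminous, by a factor of 10.9.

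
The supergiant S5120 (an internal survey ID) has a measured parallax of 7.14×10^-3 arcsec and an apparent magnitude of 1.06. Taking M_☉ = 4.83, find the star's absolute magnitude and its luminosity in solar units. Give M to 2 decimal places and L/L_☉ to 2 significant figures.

d = 1/p = 1/7.14×10^-3″ = 140.1 pc
M = m − 5 log₁₀ d + 5 = 1.06 − 5·2.1463 + 5 = -4.672
M − M_☉ = -4.672 − 4.83 = -9.502
L/L_☉ = 10^(−0.4 × -9.502) = 6318

M ≈ -4.67; L/L_☉ ≈ 6300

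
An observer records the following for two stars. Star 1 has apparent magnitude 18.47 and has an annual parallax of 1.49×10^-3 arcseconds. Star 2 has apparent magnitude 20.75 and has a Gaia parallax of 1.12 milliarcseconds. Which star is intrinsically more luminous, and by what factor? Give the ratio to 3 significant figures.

Star 1: d = 1/p = 1/1.49×10^-3″ = 671.1 pc
Star 1: M = m − 5 log₁₀ d + 5 = 18.47 − 5·2.8268 + 5 = 9.336
Star 2: p = 1.12 mas = 1.12×10^-3″ → d = 1/p = 892.9 pc
Star 2: M = m − 5 log₁₀ d + 5 = 20.75 − 5·2.9508 + 5 = 10.996
ΔM = M_1 − M_2 = 9.336 − (10.996) = -1.660; smaller M is more luminous → Star 1.
L ratio = 10^(0.4 |ΔM|) = 10^0.664 = 4.614

Star 1 is more luminous, by a factor of 4.61.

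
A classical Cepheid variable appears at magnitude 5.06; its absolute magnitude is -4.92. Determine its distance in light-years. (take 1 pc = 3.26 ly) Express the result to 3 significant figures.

d ≈ 3230 ly

Distance modulus: m − M = 5.06 − (-4.92) = 9.980
m − M = 5 log₁₀ d − 5
log₁₀ d = (m − M)/5 + 1 = 2.9960
d = 10^2.9960 = 990.8 pc
= 3230 ly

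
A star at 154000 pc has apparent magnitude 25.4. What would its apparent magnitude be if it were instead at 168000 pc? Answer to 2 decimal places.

Flux ∝ 1/d², so Δm = 5 log₁₀(d₂/d₁) = 5 log₁₀(168000/154000) = 0.189
m₂ = m₁ + Δm = 25.4 + (0.189) = 25.589

m ≈ 25.59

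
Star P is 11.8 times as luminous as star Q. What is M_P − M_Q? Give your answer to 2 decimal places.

M_P − M_Q ≈ -2.68

Pogson: ΔM = −2.5 log₁₀(ratio) = −2.5 log₁₀(11.8) = −2.5 × 1.0719 = -2.680
Star P is brighter, so it has the smaller magnitude: the difference is negative.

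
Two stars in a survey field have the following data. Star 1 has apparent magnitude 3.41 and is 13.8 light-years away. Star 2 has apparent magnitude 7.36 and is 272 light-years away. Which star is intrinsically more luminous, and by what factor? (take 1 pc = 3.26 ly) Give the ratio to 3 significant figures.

Star 1: d = 13.8 ly / 3.26 = 4.233 pc
Star 1: M = m − 5 log₁₀ d + 5 = 3.41 − 5·0.6267 + 5 = 5.277
Star 2: d = 272 ly / 3.26 = 83.44 pc
Star 2: M = m − 5 log₁₀ d + 5 = 7.36 − 5·1.9214 + 5 = 2.753
ΔM = M_1 − M_2 = 5.277 − (2.753) = 2.523; smaller M is more luminous → Star 2.
L ratio = 10^(0.4 |ΔM|) = 10^1.009 = 10.22

Star 2 is more luminous, by a factor of 10.2.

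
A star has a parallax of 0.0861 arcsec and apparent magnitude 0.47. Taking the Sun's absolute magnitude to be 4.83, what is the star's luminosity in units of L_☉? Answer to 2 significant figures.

L/L_☉ ≈ 75

d = 1/p = 1/0.0861″ = 11.61 pc
M = m − 5 log₁₀ d + 5 = 0.47 − 5·1.0650 + 5 = 0.145
M − M_☉ = 0.145 − 4.83 = -4.685
L/L_☉ = 10^(−0.4 × -4.685) = 74.82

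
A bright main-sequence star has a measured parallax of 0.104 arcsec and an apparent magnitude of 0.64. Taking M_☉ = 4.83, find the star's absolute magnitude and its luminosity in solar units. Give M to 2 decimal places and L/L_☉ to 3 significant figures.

d = 1/p = 1/0.104″ = 9.615 pc
M = m − 5 log₁₀ d + 5 = 0.64 − 5·0.9830 + 5 = 0.725
M − M_☉ = 0.725 − 4.83 = -4.105
L/L_☉ = 10^(−0.4 × -4.105) = 43.85

M ≈ 0.73; L/L_☉ ≈ 43.8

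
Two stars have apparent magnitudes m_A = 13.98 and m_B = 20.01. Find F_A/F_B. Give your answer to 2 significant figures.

Magnitude difference = -6.03
Flux ratio = 10^(−0.4 Δm) = 10^(−0.4 × -6.03) = 10^2.412 = 258.2

F_A/F_B ≈ 260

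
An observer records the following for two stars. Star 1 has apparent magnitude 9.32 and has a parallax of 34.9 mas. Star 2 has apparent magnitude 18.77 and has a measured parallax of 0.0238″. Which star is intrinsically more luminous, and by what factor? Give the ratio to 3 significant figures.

Star 1: p = 34.9 mas = 0.0349″ → d = 1/p = 28.65 pc
Star 1: M = m − 5 log₁₀ d + 5 = 9.32 − 5·1.4572 + 5 = 7.034
Star 2: d = 1/p = 1/0.0238″ = 42.02 pc
Star 2: M = m − 5 log₁₀ d + 5 = 18.77 − 5·1.6234 + 5 = 15.653
ΔM = M_1 − M_2 = 7.034 − (15.653) = -8.619; smaller M is more luminous → Star 1.
L ratio = 10^(0.4 |ΔM|) = 10^3.448 = 2802

Star 1 is more luminous, by a factor of 2800.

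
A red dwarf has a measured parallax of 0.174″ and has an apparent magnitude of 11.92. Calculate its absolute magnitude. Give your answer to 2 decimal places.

d = 1/p = 1/0.174″ = 5.747 pc
5 log₁₀(d/10 pc) = 5 log₁₀(5.747) − 5 = -1.203
M = m − 5 log₁₀(d/10) = 11.92 + 1.203 = 13.123

M ≈ 13.12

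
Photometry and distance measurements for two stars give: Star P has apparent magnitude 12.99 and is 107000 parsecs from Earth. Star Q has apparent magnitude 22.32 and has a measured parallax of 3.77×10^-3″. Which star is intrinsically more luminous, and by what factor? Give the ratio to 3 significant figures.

Star P: M = m − 5 log₁₀ d + 5 = 12.99 − 5·5.0294 + 5 = -7.157
Star Q: d = 1/p = 1/3.77×10^-3″ = 265.3 pc
Star Q: M = m − 5 log₁₀ d + 5 = 22.32 − 5·2.4237 + 5 = 15.202
ΔM = M_P − M_Q = -7.157 − (15.202) = -22.359; smaller M is more luminous → Star P.
L ratio = 10^(0.4 |ΔM|) = 10^8.943 = 8.779×10^8

Star P is more luminous, by a factor of 8.78×10^8.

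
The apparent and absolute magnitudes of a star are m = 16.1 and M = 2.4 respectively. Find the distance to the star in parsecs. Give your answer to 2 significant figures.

d ≈ 5500 pc

Distance modulus: m − M = 16.1 − (2.4) = 13.700
m − M = 5 log₁₀ d − 5
log₁₀ d = (m − M)/5 + 1 = 3.7400
d = 10^3.7400 = 5495 pc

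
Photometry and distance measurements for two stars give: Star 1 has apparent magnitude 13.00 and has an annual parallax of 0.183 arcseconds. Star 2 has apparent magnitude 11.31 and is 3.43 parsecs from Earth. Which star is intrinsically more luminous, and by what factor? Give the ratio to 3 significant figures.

Star 1: d = 1/p = 1/0.183″ = 5.464 pc
Star 1: M = m − 5 log₁₀ d + 5 = 13.00 − 5·0.7375 + 5 = 14.312
Star 2: M = m − 5 log₁₀ d + 5 = 11.31 − 5·0.5353 + 5 = 13.634
ΔM = M_1 − M_2 = 14.312 − (13.634) = 0.679; smaller M is more luminous → Star 2.
L ratio = 10^(0.4 |ΔM|) = 10^0.271 = 1.868

Star 2 is more luminous, by a factor of 1.87.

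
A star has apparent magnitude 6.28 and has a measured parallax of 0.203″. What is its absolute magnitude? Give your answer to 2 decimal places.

M ≈ 7.82

d = 1/p = 1/0.203″ = 4.926 pc
5 log₁₀(d/10 pc) = 5 log₁₀(4.926) − 5 = -1.537
M = m − 5 log₁₀(d/10) = 6.28 + 1.537 = 7.817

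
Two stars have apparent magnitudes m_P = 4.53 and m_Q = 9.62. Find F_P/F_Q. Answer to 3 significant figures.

Δm = 4.53 − (9.62) = -5.09
Flux ratio = 10^(−0.4 Δm) = 10^(−0.4 × -5.09) = 10^2.036 = 108.6

F_P/F_Q ≈ 109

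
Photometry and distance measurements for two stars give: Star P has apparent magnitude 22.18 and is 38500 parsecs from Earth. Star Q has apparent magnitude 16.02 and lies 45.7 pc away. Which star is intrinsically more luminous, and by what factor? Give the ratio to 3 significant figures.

Star P is more luminous, by a factor of 2440.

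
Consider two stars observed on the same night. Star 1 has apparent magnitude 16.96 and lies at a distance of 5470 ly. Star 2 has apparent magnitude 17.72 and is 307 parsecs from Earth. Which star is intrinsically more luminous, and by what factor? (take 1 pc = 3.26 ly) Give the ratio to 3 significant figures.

Star 1: d = 5470 ly / 3.26 = 1678 pc
Star 1: M = m − 5 log₁₀ d + 5 = 16.96 − 5·3.2248 + 5 = 5.836
Star 2: M = m − 5 log₁₀ d + 5 = 17.72 − 5·2.4871 + 5 = 10.284
ΔM = M_1 − M_2 = 5.836 − (10.284) = -4.448; smaller M is more luminous → Star 1.
L ratio = 10^(0.4 |ΔM|) = 10^1.779 = 60.15

Star 1 is more luminous, by a factor of 60.2.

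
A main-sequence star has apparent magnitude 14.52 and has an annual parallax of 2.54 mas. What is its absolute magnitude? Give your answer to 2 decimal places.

M ≈ 6.54

p = 2.54 mas = 2.54×10^-3″ → d = 1/p = 393.7 pc
5 log₁₀(d/10 pc) = 5 log₁₀(393.7) − 5 = 7.976
M = m − 5 log₁₀(d/10) = 14.52 − 7.976 = 6.544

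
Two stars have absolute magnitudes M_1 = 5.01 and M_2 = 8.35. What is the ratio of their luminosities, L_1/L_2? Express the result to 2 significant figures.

ΔM = M_1 − M_2 = -3.34
L_1/L_2 = 10^(−0.4 ΔM) = 10^1.336 = 21.68

L_1/L_2 ≈ 22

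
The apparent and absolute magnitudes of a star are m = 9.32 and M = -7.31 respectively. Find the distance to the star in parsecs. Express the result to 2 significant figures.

Distance modulus: m − M = 9.32 − (-7.31) = 16.630
m − M = 5 log₁₀ d − 5
log₁₀ d = (m − M)/5 + 1 = 4.3260
d = 10^4.3260 = 21180 pc

d ≈ 21000 pc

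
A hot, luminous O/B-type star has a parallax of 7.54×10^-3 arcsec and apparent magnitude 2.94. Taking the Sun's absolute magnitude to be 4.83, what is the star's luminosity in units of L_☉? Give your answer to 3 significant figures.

L/L_☉ ≈ 1000

d = 1/p = 1/7.54×10^-3″ = 132.6 pc
M = m − 5 log₁₀ d + 5 = 2.94 − 5·2.1226 + 5 = -2.673
M − M_☉ = -2.673 − 4.83 = -7.503
L/L_☉ = 10^(−0.4 × -7.503) = 1003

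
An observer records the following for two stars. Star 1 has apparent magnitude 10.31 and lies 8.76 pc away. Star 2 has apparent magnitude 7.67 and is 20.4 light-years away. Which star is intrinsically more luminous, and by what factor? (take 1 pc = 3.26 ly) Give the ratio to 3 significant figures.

Star 1: M = m − 5 log₁₀ d + 5 = 10.31 − 5·0.9425 + 5 = 10.597
Star 2: d = 20.4 ly / 3.26 = 6.258 pc
Star 2: M = m − 5 log₁₀ d + 5 = 7.67 − 5·0.7964 + 5 = 8.688
ΔM = M_1 − M_2 = 10.597 − (8.688) = 1.910; smaller M is more luminous → Star 2.
L ratio = 10^(0.4 |ΔM|) = 10^0.764 = 5.805

Star 2 is more luminous, by a factor of 5.81.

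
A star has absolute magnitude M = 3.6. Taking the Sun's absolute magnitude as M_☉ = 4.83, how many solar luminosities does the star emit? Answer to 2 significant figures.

L/L_☉ ≈ 3.1

M − M_☉ = 3.6 − 4.83 = -1.230
L/L_☉ = 10^(−0.4 (M − M_☉)) = 10^0.492 = 3.105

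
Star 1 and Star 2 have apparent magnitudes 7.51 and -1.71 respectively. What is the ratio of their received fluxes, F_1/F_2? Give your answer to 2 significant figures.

Magnitude difference = 9.22
Flux ratio = 10^(−0.4 Δm) = 10^(−0.4 × 9.22) = 10^-3.688 = 2.051×10^-4

F_1/F_2 ≈ 2.1×10^-4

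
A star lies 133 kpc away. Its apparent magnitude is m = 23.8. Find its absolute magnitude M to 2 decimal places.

M ≈ 3.18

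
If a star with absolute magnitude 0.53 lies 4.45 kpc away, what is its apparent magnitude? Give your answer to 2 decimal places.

d = 4.45 kpc = 4450 pc
m = M + 5 log₁₀ d − 5 = 0.53 + 5·3.6484 − 5 = 13.772

m ≈ 13.77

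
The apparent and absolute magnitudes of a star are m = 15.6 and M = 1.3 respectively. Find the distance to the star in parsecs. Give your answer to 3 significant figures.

μ = m − M = 14.300
m − M = 5 log₁₀ d − 5
log₁₀ d = (m − M)/5 + 1 = 3.8600
d = 10^3.8600 = 7244 pc

d ≈ 7240 pc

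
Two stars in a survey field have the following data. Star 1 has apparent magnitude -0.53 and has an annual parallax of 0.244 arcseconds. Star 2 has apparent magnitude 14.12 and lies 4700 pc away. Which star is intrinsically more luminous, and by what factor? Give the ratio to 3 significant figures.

Star 1: d = 1/p = 1/0.244″ = 4.098 pc
Star 1: M = m − 5 log₁₀ d + 5 = -0.53 − 5·0.6126 + 5 = 1.407
Star 2: M = m − 5 log₁₀ d + 5 = 14.12 − 5·3.6721 + 5 = 0.760
ΔM = M_1 − M_2 = 1.407 − (0.760) = 0.647; smaller M is more luminous → Star 2.
L ratio = 10^(0.4 |ΔM|) = 10^0.259 = 1.815

Star 2 is more luminous, by a factor of 1.82.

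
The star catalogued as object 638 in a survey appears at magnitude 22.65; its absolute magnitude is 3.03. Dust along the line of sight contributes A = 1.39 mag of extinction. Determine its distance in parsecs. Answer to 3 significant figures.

m − M = 5 log₁₀(d/10 pc) + A  ⇒  22.65 − (3.03) − 1.39 = 5 log₁₀(d/10)
18.230 = 5 log₁₀(d/10)
log₁₀ d = (m − M − A)/5 + 1 = 4.6460
d = 10^4.6460 = 44260 pc

d ≈ 44300 pc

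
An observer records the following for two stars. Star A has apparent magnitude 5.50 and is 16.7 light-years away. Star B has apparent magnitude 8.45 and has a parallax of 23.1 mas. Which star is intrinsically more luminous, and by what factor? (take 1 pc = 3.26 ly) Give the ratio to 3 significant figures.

Star B is more luminous, by a factor of 4.72.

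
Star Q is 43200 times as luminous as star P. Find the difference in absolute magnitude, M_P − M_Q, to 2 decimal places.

M_P − M_Q ≈ 11.59

Pogson: ΔM = −2.5 log₁₀(ratio) = −2.5 log₁₀(43200) = −2.5 × 4.6355 = -11.589
Star Q is brighter so has the smaller magnitude: M_P − M_Q is positive.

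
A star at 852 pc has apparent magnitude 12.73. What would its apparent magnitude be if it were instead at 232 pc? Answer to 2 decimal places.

m ≈ 9.91

Flux ∝ 1/d², so Δm = 5 log₁₀(d₂/d₁) = 5 log₁₀(232/852) = -2.825
m₂ = m₁ + Δm = 12.73 + (-2.825) = 9.905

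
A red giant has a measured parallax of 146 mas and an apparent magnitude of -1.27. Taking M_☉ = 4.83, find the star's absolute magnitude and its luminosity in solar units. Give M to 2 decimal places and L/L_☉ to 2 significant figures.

d = 1/p = 1000/146 mas = 6.849 pc
M = m − 5 log₁₀ d + 5 = -1.27 − 5·0.8356 + 5 = -0.448
M − M_☉ = -0.448 − 4.83 = -5.278
L/L_☉ = 10^(−0.4 × -5.278) = 129.2

M ≈ -0.45; L/L_☉ ≈ 130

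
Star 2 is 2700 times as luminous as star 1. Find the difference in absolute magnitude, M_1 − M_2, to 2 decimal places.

M_1 − M_2 ≈ 8.58

Pogson: ΔM = −2.5 log₁₀(ratio) = −2.5 log₁₀(2700) = −2.5 × 3.4314 = -8.578
Star 2 is brighter so has the smaller magnitude: M_1 − M_2 is positive.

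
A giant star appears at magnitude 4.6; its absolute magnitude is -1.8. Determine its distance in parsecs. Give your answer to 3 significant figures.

d ≈ 191 pc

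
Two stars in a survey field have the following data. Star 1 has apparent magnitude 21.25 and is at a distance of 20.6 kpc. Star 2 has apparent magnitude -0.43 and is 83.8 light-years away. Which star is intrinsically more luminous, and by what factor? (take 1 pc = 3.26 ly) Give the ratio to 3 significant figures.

Star 1: d = 20.6 kpc = 20600 pc
Star 1: M = m − 5 log₁₀ d + 5 = 21.25 − 5·4.3139 + 5 = 4.681
Star 2: d = 83.8 ly / 3.26 = 25.71 pc
Star 2: M = m − 5 log₁₀ d + 5 = -0.43 − 5·1.4100 + 5 = -2.480
ΔM = M_1 − M_2 = 4.681 − (-2.480) = 7.161; smaller M is more luminous → Star 2.
L ratio = 10^(0.4 |ΔM|) = 10^2.864 = 731.7

Star 2 is more luminous, by a factor of 732.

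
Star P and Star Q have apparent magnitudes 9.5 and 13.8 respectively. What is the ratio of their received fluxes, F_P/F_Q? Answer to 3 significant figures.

Δm = 9.5 − (13.8) = -4.3
Flux ratio = 10^(−0.4 Δm) = 10^(−0.4 × -4.3) = 10^1.720 = 52.48

F_P/F_Q ≈ 52.5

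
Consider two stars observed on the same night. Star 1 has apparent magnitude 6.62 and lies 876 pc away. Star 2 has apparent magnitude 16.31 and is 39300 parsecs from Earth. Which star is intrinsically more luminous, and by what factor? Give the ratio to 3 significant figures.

Star 1 is more luminous, by a factor of 3.73.

Star 1: M = m − 5 log₁₀ d + 5 = 6.62 − 5·2.9425 + 5 = -3.093
Star 2: M = m − 5 log₁₀ d + 5 = 16.31 − 5·4.5944 + 5 = -1.662
ΔM = M_1 − M_2 = -3.093 − (-1.662) = -1.431; smaller M is more luminous → Star 1.
L ratio = 10^(0.4 |ΔM|) = 10^0.572 = 3.734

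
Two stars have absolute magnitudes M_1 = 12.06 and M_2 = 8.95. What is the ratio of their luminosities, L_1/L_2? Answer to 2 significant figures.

L_1/L_2 ≈ 0.057

ΔM = M_1 − M_2 = 3.11
L_1/L_2 = 10^(−0.4 ΔM) = 10^-1.244 = 0.05702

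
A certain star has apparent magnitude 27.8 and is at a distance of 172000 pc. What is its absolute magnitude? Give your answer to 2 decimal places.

M ≈ 6.62

5 log₁₀(d/10 pc) = 5 log₁₀(172000) − 5 = 21.178
M = m − 5 log₁₀(d/10) = 27.8 − 21.178 = 6.622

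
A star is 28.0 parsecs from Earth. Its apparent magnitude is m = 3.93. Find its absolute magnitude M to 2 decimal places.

5 log₁₀(d/10 pc) = 5 log₁₀(28.00) − 5 = 2.236
M = m − 5 log₁₀(d/10) = 3.93 − 2.236 = 1.694

M ≈ 1.69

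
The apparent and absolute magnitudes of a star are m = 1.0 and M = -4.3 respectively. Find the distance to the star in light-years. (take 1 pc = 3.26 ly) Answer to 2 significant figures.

μ = m − M = 5.300
m − M = 5 log₁₀ d − 5
log₁₀ d = (m − M)/5 + 1 = 2.0600
d = 10^2.0600 = 114.8 pc
= 374.3 ly

d ≈ 370 ly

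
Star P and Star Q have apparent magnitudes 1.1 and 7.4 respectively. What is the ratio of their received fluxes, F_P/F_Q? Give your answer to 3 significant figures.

Δm = 1.1 − (7.4) = -6.3
Flux ratio = 10^(−0.4 Δm) = 10^(−0.4 × -6.3) = 10^2.520 = 331.1

F_P/F_Q ≈ 331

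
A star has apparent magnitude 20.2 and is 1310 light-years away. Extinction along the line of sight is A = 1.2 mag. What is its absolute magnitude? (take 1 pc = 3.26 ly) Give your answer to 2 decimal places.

d = 1310 ly / 3.26 = 401.8 pc
5 log₁₀(d/10 pc) = 5 log₁₀(401.8) − 5 = 8.020
M = m − 5 log₁₀(d/10) − A = 20.2 − 8.020 − 1.2 = 10.980

M ≈ 10.98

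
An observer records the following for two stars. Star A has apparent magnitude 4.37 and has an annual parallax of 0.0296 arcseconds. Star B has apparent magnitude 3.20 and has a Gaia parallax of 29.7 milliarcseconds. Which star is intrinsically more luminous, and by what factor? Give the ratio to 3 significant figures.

Star A: d = 1/p = 1/0.0296″ = 33.78 pc
Star A: M = m − 5 log₁₀ d + 5 = 4.37 − 5·1.5287 + 5 = 1.726
Star B: p = 29.7 mas = 0.0297″ → d = 1/p = 33.67 pc
Star B: M = m − 5 log₁₀ d + 5 = 3.20 − 5·1.5272 + 5 = 0.564
ΔM = M_A − M_B = 1.726 − (0.564) = 1.163; smaller M is more luminous → Star B.
L ratio = 10^(0.4 |ΔM|) = 10^0.465 = 2.918

Star B is more luminous, by a factor of 2.92.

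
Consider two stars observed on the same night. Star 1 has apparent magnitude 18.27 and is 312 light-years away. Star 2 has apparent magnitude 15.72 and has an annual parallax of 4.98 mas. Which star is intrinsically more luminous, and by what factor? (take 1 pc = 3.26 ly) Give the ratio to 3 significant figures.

Star 2 is more luminous, by a factor of 46.1.

Star 1: d = 312 ly / 3.26 = 95.71 pc
Star 1: M = m − 5 log₁₀ d + 5 = 18.27 − 5·1.9809 + 5 = 13.365
Star 2: p = 4.98 mas = 4.98×10^-3″ → d = 1/p = 200.8 pc
Star 2: M = m − 5 log₁₀ d + 5 = 15.72 − 5·2.3028 + 5 = 9.206
ΔM = M_1 − M_2 = 13.365 − (9.206) = 4.159; smaller M is more luminous → Star 2.
L ratio = 10^(0.4 |ΔM|) = 10^1.664 = 46.10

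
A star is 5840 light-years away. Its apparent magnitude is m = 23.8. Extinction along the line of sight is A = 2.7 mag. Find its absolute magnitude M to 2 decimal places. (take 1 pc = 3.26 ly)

d = 5840 ly / 3.26 = 1791 pc
5 log₁₀(d/10 pc) = 5 log₁₀(1791) − 5 = 11.266
M = m − 5 log₁₀(d/10) − A = 23.8 − 11.266 − 2.7 = 9.834

M ≈ 9.83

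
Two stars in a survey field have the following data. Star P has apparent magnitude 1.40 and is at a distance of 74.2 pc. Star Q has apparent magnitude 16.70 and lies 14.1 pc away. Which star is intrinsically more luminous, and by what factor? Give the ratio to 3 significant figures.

Star P is more luminous, by a factor of 3.65×10^7.

Star P: M = m − 5 log₁₀ d + 5 = 1.40 − 5·1.8704 + 5 = -2.952
Star Q: M = m − 5 log₁₀ d + 5 = 16.70 − 5·1.1492 + 5 = 15.954
ΔM = M_P − M_Q = -2.952 − (15.954) = -18.906; smaller M is more luminous → Star P.
L ratio = 10^(0.4 |ΔM|) = 10^7.562 = 3.651×10^7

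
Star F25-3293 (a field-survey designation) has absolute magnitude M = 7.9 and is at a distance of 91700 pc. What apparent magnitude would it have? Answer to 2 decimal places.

m = M + 5 log₁₀ d − 5 = 7.9 + 5·4.9624 − 5 = 27.712

m ≈ 27.71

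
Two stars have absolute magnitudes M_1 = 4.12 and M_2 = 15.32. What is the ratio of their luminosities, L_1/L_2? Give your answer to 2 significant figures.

L_1/L_2 ≈ 30000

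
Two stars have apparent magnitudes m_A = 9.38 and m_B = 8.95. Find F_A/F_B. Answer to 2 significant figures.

F_A/F_B ≈ 0.67

Δm = 9.38 − (8.95) = 0.43
Flux ratio = 10^(−0.4 Δm) = 10^(−0.4 × 0.43) = 10^-0.172 = 0.6730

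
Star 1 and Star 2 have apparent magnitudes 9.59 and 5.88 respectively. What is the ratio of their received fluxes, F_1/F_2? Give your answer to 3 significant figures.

F_1/F_2 ≈ 0.0328

Δm = 9.59 − (5.88) = 3.71
Flux ratio = 10^(−0.4 Δm) = 10^(−0.4 × 3.71) = 10^-1.484 = 0.03281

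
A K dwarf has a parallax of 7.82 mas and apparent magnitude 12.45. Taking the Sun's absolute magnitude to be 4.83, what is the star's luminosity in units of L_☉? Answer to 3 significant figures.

d = 1/p = 1000/7.82 mas = 127.9 pc
M = m − 5 log₁₀ d + 5 = 12.45 − 5·2.1068 + 5 = 6.916
M − M_☉ = 6.916 − 4.83 = 2.086
L/L_☉ = 10^(−0.4 × 2.086) = 0.1464

L/L_☉ ≈ 0.146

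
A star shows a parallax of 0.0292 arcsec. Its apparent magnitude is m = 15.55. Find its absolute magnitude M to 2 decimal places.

M ≈ 12.88

d = 1/p = 1/0.0292″ = 34.25 pc
5 log₁₀(d/10 pc) = 5 log₁₀(34.25) − 5 = 2.673
M = m − 5 log₁₀(d/10) = 15.55 − 2.673 = 12.877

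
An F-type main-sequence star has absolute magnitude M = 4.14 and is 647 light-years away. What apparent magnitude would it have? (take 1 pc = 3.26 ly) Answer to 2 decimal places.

m ≈ 10.63

d = 647 ly / 3.26 = 198.5 pc
m = M + 5 log₁₀ d − 5 = 4.14 + 5·2.2977 − 5 = 10.628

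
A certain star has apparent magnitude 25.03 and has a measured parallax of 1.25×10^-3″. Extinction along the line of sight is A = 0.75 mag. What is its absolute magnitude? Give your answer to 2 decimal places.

M ≈ 14.76

d = 1/p = 1/1.25×10^-3″ = 800.0 pc
5 log₁₀(d/10 pc) = 5 log₁₀(800.0) − 5 = 9.515
M = m − 5 log₁₀(d/10) − A = 25.03 − 9.515 − 0.75 = 14.765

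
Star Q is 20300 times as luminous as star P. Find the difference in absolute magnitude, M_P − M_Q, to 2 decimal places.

Pogson: ΔM = −2.5 log₁₀(ratio) = −2.5 log₁₀(20300) = −2.5 × 4.3075 = -10.769
Star Q is brighter so has the smaller magnitude: M_P − M_Q is positive.

M_P − M_Q ≈ 10.77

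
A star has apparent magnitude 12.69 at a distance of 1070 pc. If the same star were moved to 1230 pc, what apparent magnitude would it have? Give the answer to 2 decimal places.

Flux ∝ 1/d², so Δm = 5 log₁₀(d₂/d₁) = 5 log₁₀(1230/1070) = 0.303
m₂ = m₁ + Δm = 12.69 + (0.303) = 12.993

m ≈ 12.99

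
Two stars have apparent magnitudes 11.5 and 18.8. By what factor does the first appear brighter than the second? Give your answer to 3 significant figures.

Magnitude difference = -7.3
Flux ratio = 10^(−0.4 Δm) = 10^(−0.4 × -7.3) = 10^2.920 = 831.8

832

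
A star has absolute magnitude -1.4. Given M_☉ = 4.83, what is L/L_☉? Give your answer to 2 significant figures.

M − M_☉ = -1.4 − 4.83 = -6.230
L/L_☉ = 10^(−0.4 (M − M_☉)) = 10^2.492 = 310.5

L/L_☉ ≈ 310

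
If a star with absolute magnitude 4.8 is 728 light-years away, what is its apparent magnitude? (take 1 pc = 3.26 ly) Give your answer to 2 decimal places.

m ≈ 11.54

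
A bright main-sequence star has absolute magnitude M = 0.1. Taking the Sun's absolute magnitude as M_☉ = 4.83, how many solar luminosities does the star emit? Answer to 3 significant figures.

L/L_☉ ≈ 78.0

M − M_☉ = 0.1 − 4.83 = -4.730
L/L_☉ = 10^(−0.4 (M − M_☉)) = 10^1.892 = 77.98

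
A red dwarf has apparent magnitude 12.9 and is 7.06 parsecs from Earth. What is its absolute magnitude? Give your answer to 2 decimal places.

5 log₁₀(d/10 pc) = 5 log₁₀(7.060) − 5 = -0.756
M = m − 5 log₁₀(d/10) = 12.9 + 0.756 = 13.656

M ≈ 13.66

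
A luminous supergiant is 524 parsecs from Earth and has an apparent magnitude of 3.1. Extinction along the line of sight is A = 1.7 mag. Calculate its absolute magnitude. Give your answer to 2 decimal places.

5 log₁₀(d/10 pc) = 5 log₁₀(524.0) − 5 = 8.597
M = m − 5 log₁₀(d/10) − A = 3.1 − 8.597 − 1.7 = -7.197

M ≈ -7.20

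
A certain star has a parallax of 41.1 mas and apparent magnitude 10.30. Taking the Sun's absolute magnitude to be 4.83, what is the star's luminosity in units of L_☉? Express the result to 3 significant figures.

L/L_☉ ≈ 0.0384

d = 1/p = 1000/41.1 mas = 24.33 pc
M = m − 5 log₁₀ d + 5 = 10.30 − 5·1.3862 + 5 = 8.369
M − M_☉ = 8.369 − 4.83 = 3.539
L/L_☉ = 10^(−0.4 × 3.539) = 0.03840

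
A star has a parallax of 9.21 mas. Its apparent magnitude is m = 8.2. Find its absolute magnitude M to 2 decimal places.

p = 9.21 mas = 9.21×10^-3″ → d = 1/p = 108.6 pc
5 log₁₀(d/10 pc) = 5 log₁₀(108.6) − 5 = 5.179
M = m − 5 log₁₀(d/10) = 8.2 − 5.179 = 3.021

M ≈ 3.02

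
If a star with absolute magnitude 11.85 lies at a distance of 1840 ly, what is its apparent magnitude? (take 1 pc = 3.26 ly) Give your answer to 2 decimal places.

m ≈ 20.61

d = 1840 ly / 3.26 = 564.4 pc
m = M + 5 log₁₀ d − 5 = 11.85 + 5·2.7516 − 5 = 20.608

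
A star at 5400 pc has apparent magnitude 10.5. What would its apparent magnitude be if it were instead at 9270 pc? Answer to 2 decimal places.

Flux ∝ 1/d², so Δm = 5 log₁₀(d₂/d₁) = 5 log₁₀(9270/5400) = 1.173
m₂ = m₁ + Δm = 10.5 + (1.173) = 11.673

m ≈ 11.67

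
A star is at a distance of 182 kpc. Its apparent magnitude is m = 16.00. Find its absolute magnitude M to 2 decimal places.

d = 182 kpc = 182000 pc
5 log₁₀(d/10 pc) = 5 log₁₀(182000) − 5 = 21.300
M = m − 5 log₁₀(d/10) = 16.00 − 21.300 = -5.300

M ≈ -5.30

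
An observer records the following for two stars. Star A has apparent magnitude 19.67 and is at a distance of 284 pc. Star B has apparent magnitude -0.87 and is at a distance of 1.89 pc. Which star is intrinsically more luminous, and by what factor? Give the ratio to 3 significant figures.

Star B is more luminous, by a factor of 7280.

Star A: M = m − 5 log₁₀ d + 5 = 19.67 − 5·2.4533 + 5 = 12.403
Star B: M = m − 5 log₁₀ d + 5 = -0.87 − 5·0.2765 + 5 = 2.748
ΔM = M_A − M_B = 12.403 − (2.748) = 9.656; smaller M is more luminous → Star B.
L ratio = 10^(0.4 |ΔM|) = 10^3.862 = 7283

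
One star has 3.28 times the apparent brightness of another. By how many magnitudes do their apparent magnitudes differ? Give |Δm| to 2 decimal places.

|Δm| ≈ 1.29

Pogson: Δm = −2.5 log₁₀(ratio) = −2.5 log₁₀(3.28) = −2.5 × 0.5159 = -1.290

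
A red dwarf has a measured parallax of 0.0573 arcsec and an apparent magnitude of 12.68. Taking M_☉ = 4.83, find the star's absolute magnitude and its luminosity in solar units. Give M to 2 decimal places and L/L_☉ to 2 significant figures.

d = 1/p = 1/0.0573″ = 17.45 pc
M = m − 5 log₁₀ d + 5 = 12.68 − 5·1.2418 + 5 = 11.471
M − M_☉ = 11.471 − 4.83 = 6.641
L/L_☉ = 10^(−0.4 × 6.641) = 2.206×10^-3

M ≈ 11.47; L/L_☉ ≈ 2.2×10^-3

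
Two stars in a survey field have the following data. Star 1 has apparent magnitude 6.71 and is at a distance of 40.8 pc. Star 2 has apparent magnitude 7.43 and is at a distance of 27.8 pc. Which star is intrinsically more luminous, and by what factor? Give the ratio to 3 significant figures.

Star 1 is more luminous, by a factor of 4.18.

Star 1: M = m − 5 log₁₀ d + 5 = 6.71 − 5·1.6107 + 5 = 3.657
Star 2: M = m − 5 log₁₀ d + 5 = 7.43 − 5·1.4440 + 5 = 5.210
ΔM = M_1 − M_2 = 3.657 − (5.210) = -1.553; smaller M is more luminous → Star 1.
L ratio = 10^(0.4 |ΔM|) = 10^0.621 = 4.181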